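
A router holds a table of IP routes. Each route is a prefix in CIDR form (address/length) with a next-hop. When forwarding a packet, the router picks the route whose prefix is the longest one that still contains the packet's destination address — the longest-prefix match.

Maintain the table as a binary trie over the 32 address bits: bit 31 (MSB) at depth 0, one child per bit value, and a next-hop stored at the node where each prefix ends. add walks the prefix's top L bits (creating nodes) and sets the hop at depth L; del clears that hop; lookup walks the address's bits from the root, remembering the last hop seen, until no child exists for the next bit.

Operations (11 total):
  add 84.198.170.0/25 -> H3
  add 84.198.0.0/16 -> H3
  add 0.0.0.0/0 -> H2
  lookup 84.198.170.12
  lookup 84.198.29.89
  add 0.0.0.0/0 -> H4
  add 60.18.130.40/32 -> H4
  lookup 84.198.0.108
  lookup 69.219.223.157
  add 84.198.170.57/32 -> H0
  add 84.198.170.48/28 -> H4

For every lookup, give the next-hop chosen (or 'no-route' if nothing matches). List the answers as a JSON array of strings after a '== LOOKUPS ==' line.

Apply in order:
  add 84.198.170.0/25 -> H3 at depth 25
  add 84.198.0.0/16 -> H3 at depth 16
  add 0.0.0.0/0 -> H2 at depth 0
  Q 84.198.170.12: descend 0101010011000110101010100 ; hops seen [H2,H3,H3] ; pick H3
  Q 84.198.29.89: descend 0101010011000110 ; hops seen [H2,H3] ; pick H3
  add 0.0.0.0/0 -> H4 at depth 0
  add 60.18.130.40/32 -> H4 at depth 32
  Q 84.198.0.108: descend 0101010011000110 ; hops seen [H4,H3] ; pick H3
  Q 69.219.223.157: descend 010 ; hops seen [H4] ; pick H4
  add 84.198.170.57/32 -> H0 at depth 32
  add 84.198.170.48/28 -> H4 at depth 28

== LOOKUPS ==
["H3","H3","H3","H4"]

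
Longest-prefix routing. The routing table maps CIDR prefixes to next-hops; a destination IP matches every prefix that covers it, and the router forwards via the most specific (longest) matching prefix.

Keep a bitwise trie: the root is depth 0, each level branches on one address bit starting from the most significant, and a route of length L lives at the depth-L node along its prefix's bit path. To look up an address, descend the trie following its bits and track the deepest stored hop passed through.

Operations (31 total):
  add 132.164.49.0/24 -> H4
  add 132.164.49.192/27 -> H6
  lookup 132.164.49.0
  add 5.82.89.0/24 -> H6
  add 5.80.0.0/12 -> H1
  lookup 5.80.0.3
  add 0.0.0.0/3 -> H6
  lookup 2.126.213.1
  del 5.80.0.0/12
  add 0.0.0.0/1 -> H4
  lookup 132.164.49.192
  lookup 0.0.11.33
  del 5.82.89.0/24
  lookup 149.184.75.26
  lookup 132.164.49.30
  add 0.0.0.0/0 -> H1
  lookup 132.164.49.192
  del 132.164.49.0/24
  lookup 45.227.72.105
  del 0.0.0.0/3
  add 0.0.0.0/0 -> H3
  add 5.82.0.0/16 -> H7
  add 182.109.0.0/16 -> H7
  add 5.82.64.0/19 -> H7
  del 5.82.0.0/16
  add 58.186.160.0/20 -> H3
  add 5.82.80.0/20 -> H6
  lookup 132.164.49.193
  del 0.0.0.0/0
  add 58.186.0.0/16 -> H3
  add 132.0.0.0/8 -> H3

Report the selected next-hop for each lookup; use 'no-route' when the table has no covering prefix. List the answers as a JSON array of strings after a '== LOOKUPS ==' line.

Process each operation:
  add 132.164.49.0/24 -> H4 at depth 24
  add 132.164.49.192/27 -> H6 at depth 27
  Q 132.164.49.0: descend 100001001010010000110001 ; hops seen [H4] ; pick H4
  add 5.82.89.0/24 -> H6 at depth 24
  add 5.80.0.0/12 -> H1 at depth 12
  Q 5.80.0.3: descend 00000101010100 ; hops seen [H1] ; pick H1
  add 0.0.0.0/3 -> H6 at depth 3
  Q 2.126.213.1: descend 00000 ; hops seen [H6] ; pick H6
  - 5.80.0.0/12 clear@12
  add 0.0.0.0/1 -> H4 at depth 1
  Q 132.164.49.192: descend 100001001010010000110001110 ; hops seen [H4,H6] ; pick H6
  Q 0.0.11.33: descend 00000 ; hops seen [H4,H6] ; pick H6
  - 5.82.89.0/24 clear@24
  Q 149.184.75.26: descend 100 ; hops seen [∅] ; pick no-route
  Q 132.164.49.30: descend 100001001010010000110001 ; hops seen [H4] ; pick H4
  add 0.0.0.0/0 -> H1 at depth 0
  Q 132.164.49.192: descend 100001001010010000110001110 ; hops seen [H1,H4,H6] ; pick H6
  - 132.164.49.0/24 clear@24
  Q 45.227.72.105: descend 00 ; hops seen [H1,H4] ; pick H4
  - 0.0.0.0/3 clear@3
  add 0.0.0.0/0 -> H3 at depth 0
  add 5.82.0.0/16 -> H7 at depth 16
  add 182.109.0.0/16 -> H7 at depth 16
  add 5.82.64.0/19 -> H7 at depth 19
  - 5.82.0.0/16 clear@16
  add 58.186.160.0/20 -> H3 at depth 20
  add 5.82.80.0/20 -> H6 at depth 20
  Q 132.164.49.193: descend 100001001010010000110001110 ; hops seen [H3,H6] ; pick H6
  - 0.0.0.0/0 clear@0
  add 58.186.0.0/16 -> H3 at depth 16
  add 132.0.0.0/8 -> H3 at depth 8

== LOOKUPS ==
["H4","H1","H6","H6","H6","no-route","H4","H6","H4","H6"]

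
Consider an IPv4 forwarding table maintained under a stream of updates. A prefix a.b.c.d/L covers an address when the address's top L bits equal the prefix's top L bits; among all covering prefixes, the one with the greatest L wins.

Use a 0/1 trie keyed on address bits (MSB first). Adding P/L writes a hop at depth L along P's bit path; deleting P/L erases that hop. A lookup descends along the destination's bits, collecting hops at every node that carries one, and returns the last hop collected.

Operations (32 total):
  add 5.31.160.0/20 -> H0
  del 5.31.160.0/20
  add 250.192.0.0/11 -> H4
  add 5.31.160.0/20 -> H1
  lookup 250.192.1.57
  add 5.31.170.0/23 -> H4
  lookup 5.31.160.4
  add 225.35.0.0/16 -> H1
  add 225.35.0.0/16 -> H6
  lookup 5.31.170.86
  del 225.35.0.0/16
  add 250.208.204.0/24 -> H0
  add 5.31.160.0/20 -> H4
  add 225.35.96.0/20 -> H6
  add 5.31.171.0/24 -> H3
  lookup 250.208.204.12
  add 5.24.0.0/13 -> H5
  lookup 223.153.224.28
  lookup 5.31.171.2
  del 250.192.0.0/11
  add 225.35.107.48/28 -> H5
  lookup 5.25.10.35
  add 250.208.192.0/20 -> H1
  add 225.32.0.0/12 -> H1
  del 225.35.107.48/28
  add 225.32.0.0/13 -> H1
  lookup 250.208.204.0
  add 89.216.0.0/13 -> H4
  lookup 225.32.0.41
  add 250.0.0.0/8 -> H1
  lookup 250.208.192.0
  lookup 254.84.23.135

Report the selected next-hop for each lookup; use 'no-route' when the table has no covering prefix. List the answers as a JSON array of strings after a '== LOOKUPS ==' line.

Apply in order:
  add 5.31.160.0/20 -> H0 at depth 20
  - 5.31.160.0/20 clear@20
  add 250.192.0.0/11 -> H4 at depth 11
  add 5.31.160.0/20 -> H1 at depth 20
  Q 250.192.1.57: descend 11111010110 ; hops seen [H4] ; pick H4
  add 5.31.170.0/23 -> H4 at depth 23
  Q 5.31.160.4: descend 00000101000111111010 ; hops seen [H1] ; pick H1
  add 225.35.0.0/16 -> H1 at depth 16
  add 225.35.0.0/16 -> H6 at depth 16
  Q 5.31.170.86: descend 00000101000111111010101 ; hops seen [H1,H4] ; pick H4
  - 225.35.0.0/16 clear@16
  add 250.208.204.0/24 -> H0 at depth 24
  add 5.31.160.0/20 -> H4 at depth 20
  add 225.35.96.0/20 -> H6 at depth 20
  add 5.31.171.0/24 -> H3 at depth 24
  Q 250.208.204.12: descend 111110101101000011001100 ; hops seen [H4,H0] ; pick H0
  add 5.24.0.0/13 -> H5 at depth 13
  Q 223.153.224.28: descend 11 ; hops seen [∅] ; pick no-route
  Q 5.31.171.2: descend 000001010001111110101011 ; hops seen [H5,H4,H4,H3] ; pick H3
  - 250.192.0.0/11 clear@11
  add 225.35.107.48/28 -> H5 at depth 28
  Q 5.25.10.35: descend 0000010100011 ; hops seen [H5] ; pick H5
  add 250.208.192.0/20 -> H1 at depth 20
  add 225.32.0.0/12 -> H1 at depth 12
  - 225.35.107.48/28 clear@28
  add 225.32.0.0/13 -> H1 at depth 13
  Q 250.208.204.0: descend 111110101101000011001100 ; hops seen [H1,H0] ; pick H0
  add 89.216.0.0/13 -> H4 at depth 13
  Q 225.32.0.41: descend 11100001001000 ; hops seen [H1,H1] ; pick H1
  add 250.0.0.0/8 -> H1 at depth 8
  Q 250.208.192.0: descend 11111010110100001100 ; hops seen [H1,H1] ; pick H1
  Q 254.84.23.135: descend 11111 ; hops seen [∅] ; pick no-route

== LOOKUPS ==
["H4","H1","H4","H0","no-route","H3","H5","H0","H1","H1","no-route"]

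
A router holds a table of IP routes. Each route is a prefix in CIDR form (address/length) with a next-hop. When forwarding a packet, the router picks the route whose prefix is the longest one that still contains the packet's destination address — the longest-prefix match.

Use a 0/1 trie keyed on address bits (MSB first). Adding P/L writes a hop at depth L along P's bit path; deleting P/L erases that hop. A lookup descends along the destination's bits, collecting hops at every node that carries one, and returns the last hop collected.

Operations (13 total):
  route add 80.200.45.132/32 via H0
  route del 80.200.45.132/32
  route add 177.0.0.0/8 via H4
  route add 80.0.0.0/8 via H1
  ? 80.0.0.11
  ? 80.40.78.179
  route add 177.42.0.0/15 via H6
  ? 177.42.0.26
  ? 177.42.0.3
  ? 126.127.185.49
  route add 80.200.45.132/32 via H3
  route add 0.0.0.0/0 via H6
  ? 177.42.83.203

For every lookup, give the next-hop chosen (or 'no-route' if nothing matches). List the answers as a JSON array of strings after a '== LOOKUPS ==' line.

Trace:
  + 80.200.45.132/32 (H0) depth=32
  del 80.200.45.132/32 (clear depth 32)
  + 177.0.0.0/8 (H4) depth=8
  + 80.0.0.0/8 (H1) depth=8
  Q 80.0.0.11: descend 01010000 ; hops seen [H1] ; pick H1
  Q 80.40.78.179: descend 01010000 ; hops seen [H1] ; pick H1
  + 177.42.0.0/15 (H6) depth=15
  Q 177.42.0.26: descend 101100010010101 ; hops seen [H4,H6] ; pick H6
  Q 177.42.0.3: descend 101100010010101 ; hops seen [H4,H6] ; pick H6
  Q 126.127.185.49: descend 01 ; hops seen [∅] ; pick no-route
  + 80.200.45.132/32 (H3) depth=32
  + 0.0.0.0/0 (H6) depth=0
  Q 177.42.83.203: descend 101100010010101 ; hops seen [H6,H4,H6] ; pick H6

== LOOKUPS ==
["H1","H1","H6","H6","no-route","H6"]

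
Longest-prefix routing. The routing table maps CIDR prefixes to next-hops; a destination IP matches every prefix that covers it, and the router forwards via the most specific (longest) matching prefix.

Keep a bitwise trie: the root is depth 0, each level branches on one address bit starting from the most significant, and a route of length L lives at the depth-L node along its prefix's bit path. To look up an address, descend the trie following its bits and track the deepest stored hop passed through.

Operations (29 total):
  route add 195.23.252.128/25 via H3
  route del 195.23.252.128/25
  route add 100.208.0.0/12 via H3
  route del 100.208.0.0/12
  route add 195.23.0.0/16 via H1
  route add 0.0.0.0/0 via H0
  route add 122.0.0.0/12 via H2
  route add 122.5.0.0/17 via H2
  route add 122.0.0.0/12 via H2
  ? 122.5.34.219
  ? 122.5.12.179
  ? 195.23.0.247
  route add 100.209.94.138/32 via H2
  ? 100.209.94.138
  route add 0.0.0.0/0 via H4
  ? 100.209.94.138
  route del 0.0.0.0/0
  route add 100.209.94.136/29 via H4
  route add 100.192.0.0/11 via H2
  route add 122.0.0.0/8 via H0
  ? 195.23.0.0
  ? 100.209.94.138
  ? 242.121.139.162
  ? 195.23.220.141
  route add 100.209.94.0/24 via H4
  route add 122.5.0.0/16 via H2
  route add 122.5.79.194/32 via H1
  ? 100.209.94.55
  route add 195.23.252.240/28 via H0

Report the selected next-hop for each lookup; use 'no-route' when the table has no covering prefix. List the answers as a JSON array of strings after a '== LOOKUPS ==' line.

Apply in order:
  add 195.23.252.128/25 -> H3 at depth 25
  del 195.23.252.128/25 (clear depth 25)
  add 100.208.0.0/12 -> H3 at depth 12
  del 100.208.0.0/12 (clear depth 12)
  add 195.23.0.0/16 -> H1 at depth 16
  add 0.0.0.0/0 -> H0 at depth 0
  add 122.0.0.0/12 -> H2 at depth 12
  add 122.5.0.0/17 -> H2 at depth 17
  add 122.0.0.0/12 -> H2 at depth 12
  ? 122.5.34.219  path d0:H0→d1:-→d2:-→d3:-→d4:-→d5:-→d6:-→d7:-→d8:-→d9:-→d10:-→d11:-→d12:H2→d13:-→d14:-→d15:-→d16:-→d17:H2  best=H2
  ? 122.5.12.179  path d0:H0→d1:-→d2:-→d3:-→d4:-→d5:-→d6:-→d7:-→d8:-→d9:-→d10:-→d11:-→d12:H2→d13:-→d14:-→d15:-→d16:-→d17:H2  best=H2
  ? 195.23.0.247  path d0:H0→d1:-→d2:-→d3:-→d4:-→d5:-→d6:-→d7:-→d8:-→d9:-→d10:-→d11:-→d12:-→d13:-→d14:-→d15:-→d16:H1  best=H1
  add 100.209.94.138/32 -> H2 at depth 32
  ? 100.209.94.138  path d0:H0→d1:-→d2:-→d3:-→d4:-→d5:-→d6:-→d7:-→d8:-→d9:-→d10:-→d11:-→d12:-→d13:-→d14:-→d15:-→d16:-→d17:-→d18:-→d19:-→d20:-→d21:-→d22:-→d23:-→d24:-→d25:-→d26:-→d27:-→d28:-→d29:-→d30:-→d31:-→d32:H2  best=H2
  add 0.0.0.0/0 -> H4 at depth 0
  ? 100.209.94.138  path d0:H4→d1:-→d2:-→d3:-→d4:-→d5:-→d6:-→d7:-→d8:-→d9:-→d10:-→d11:-→d12:-→d13:-→d14:-→d15:-→d16:-→d17:-→d18:-→d19:-→d20:-→d21:-→d22:-→d23:-→d24:-→d25:-→d26:-→d27:-→d28:-→d29:-→d30:-→d31:-→d32:H2  best=H2
  del 0.0.0.0/0 (clear depth 0)
  add 100.209.94.136/29 -> H4 at depth 29
  add 100.192.0.0/11 -> H2 at depth 11
  add 122.0.0.0/8 -> H0 at depth 8
  ? 195.23.0.0  path d0:-→d1:-→d2:-→d3:-→d4:-→d5:-→d6:-→d7:-→d8:-→d9:-→d10:-→d11:-→d12:-→d13:-→d14:-→d15:-→d16:H1  best=H1
  ? 100.209.94.138  path d0:-→d1:-→d2:-→d3:-→d4:-→d5:-→d6:-→d7:-→d8:-→d9:-→d10:-→d11:H2→d12:-→d13:-→d14:-→d15:-→d16:-→d17:-→d18:-→d19:-→d20:-→d21:-→d22:-→d23:-→d24:-→d25:-→d26:-→d27:-→d28:-→d29:H4→d30:-→d31:-→d32:H2  best=H2
  ? 242.121.139.162  path d0:-→d1:-→d2:-  best=no-route
  ? 195.23.220.141  path d0:-→d1:-→d2:-→d3:-→d4:-→d5:-→d6:-→d7:-→d8:-→d9:-→d10:-→d11:-→d12:-→d13:-→d14:-→d15:-→d16:H1→d17:-→d18:-  best=H1
  add 100.209.94.0/24 -> H4 at depth 24
  add 122.5.0.0/16 -> H2 at depth 16
  add 122.5.79.194/32 -> H1 at depth 32
  ? 100.209.94.55  path d0:-→d1:-→d2:-→d3:-→d4:-→d5:-→d6:-→d7:-→d8:-→d9:-→d10:-→d11:H2→d12:-→d13:-→d14:-→d15:-→d16:-→d17:-→d18:-→d19:-→d20:-→d21:-→d22:-→d23:-→d24:H4  best=H4
  add 195.23.252.240/28 -> H0 at depth 28

== LOOKUPS ==
["H2","H2","H1","H2","H2","H1","H2","no-route","H1","H4"]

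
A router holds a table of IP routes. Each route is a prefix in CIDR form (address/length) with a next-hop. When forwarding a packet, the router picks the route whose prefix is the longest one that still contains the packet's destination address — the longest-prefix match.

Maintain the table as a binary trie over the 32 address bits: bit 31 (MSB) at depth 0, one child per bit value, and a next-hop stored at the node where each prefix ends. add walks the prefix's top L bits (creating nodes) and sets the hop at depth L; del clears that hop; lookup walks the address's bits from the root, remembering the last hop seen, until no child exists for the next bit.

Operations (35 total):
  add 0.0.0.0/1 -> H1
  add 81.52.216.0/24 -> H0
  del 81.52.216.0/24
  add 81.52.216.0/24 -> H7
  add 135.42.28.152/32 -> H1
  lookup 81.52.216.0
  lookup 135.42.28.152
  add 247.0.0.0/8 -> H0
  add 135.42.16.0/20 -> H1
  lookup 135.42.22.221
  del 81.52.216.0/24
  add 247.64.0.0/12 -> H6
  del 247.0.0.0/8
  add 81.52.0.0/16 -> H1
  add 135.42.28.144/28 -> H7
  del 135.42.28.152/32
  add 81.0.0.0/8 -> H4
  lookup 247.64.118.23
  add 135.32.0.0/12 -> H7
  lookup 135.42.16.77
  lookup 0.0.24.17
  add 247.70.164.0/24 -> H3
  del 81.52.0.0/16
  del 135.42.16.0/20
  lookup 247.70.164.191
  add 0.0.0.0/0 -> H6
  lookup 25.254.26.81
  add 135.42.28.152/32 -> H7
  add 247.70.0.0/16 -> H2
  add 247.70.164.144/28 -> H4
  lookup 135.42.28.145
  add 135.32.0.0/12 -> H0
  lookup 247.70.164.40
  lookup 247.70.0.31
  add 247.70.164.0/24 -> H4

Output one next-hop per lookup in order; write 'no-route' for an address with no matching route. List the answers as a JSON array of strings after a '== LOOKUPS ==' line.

Trace:
  + 0.0.0.0/1 (H1) depth=1
  + 81.52.216.0/24 (H0) depth=24
  - 81.52.216.0/24 clear@24
  + 81.52.216.0/24 (H7) depth=24
  + 135.42.28.152/32 (H1) depth=32
  lookup 81.52.216.0: bits 010100010011010011011000 walk d0:-→d1:H1→d2:-→d3:-→d4:-→d5:-→d6:-→d7:-→d8:-→d9:-→d10:-→d11:-→d12:-→d13:-→d14:-→d15:-→d16:-→d17:-→d18:-→d19:-→d20:-→d21:-→d22:-→d23:-→d24:H7 -> H7
  lookup 135.42.28.152: bits 10000111001010100001110010011000 walk d0:-→d1:-→d2:-→d3:-→d4:-→d5:-→d6:-→d7:-→d8:-→d9:-→d10:-→d11:-→d12:-→d13:-→d14:-→d15:-→d16:-→d17:-→d18:-→d19:-→d20:-→d21:-→d22:-→d23:-→d24:-→d25:-→d26:-→d27:-→d28:-→d29:-→d30:-→d31:-→d32:H1 -> H1
  + 247.0.0.0/8 (H0) depth=8
  + 135.42.16.0/20 (H1) depth=20
  lookup 135.42.22.221: bits 10000111001010100001 walk d0:-→d1:-→d2:-→d3:-→d4:-→d5:-→d6:-→d7:-→d8:-→d9:-→d10:-→d11:-→d12:-→d13:-→d14:-→d15:-→d16:-→d17:-→d18:-→d19:-→d20:H1 -> H1
  - 81.52.216.0/24 clear@24
  + 247.64.0.0/12 (H6) depth=12
  - 247.0.0.0/8 clear@8
  + 81.52.0.0/16 (H1) depth=16
  + 135.42.28.144/28 (H7) depth=28
  - 135.42.28.152/32 clear@32
  + 81.0.0.0/8 (H4) depth=8
  lookup 247.64.118.23: bits 111101110100 walk d0:-→d1:-→d2:-→d3:-→d4:-→d5:-→d6:-→d7:-→d8:-→d9:-→d10:-→d11:-→d12:H6 -> H6
  + 135.32.0.0/12 (H7) depth=12
  lookup 135.42.16.77: bits 10000111001010100001 walk d0:-→d1:-→d2:-→d3:-→d4:-→d5:-→d6:-→d7:-→d8:-→d9:-→d10:-→d11:-→d12:H7→d13:-→d14:-→d15:-→d16:-→d17:-→d18:-→d19:-→d20:H1 -> H1
  lookup 0.0.24.17: bits 0 walk d0:-→d1:H1 -> H1
  + 247.70.164.0/24 (H3) depth=24
  - 81.52.0.0/16 clear@16
  - 135.42.16.0/20 clear@20
  lookup 247.70.164.191: bits 111101110100011010100100 walk d0:-→d1:-→d2:-→d3:-→d4:-→d5:-→d6:-→d7:-→d8:-→d9:-→d10:-→d11:-→d12:H6→d13:-→d14:-→d15:-→d16:-→d17:-→d18:-→d19:-→d20:-→d21:-→d22:-→d23:-→d24:H3 -> H3
  + 0.0.0.0/0 (H6) depth=0
  lookup 25.254.26.81: bits 0 walk d0:H6→d1:H1 -> H1
  + 135.42.28.152/32 (H7) depth=32
  + 247.70.0.0/16 (H2) depth=16
  + 247.70.164.144/28 (H4) depth=28
  lookup 135.42.28.145: bits 1000011100101010000111001001 walk d0:H6→d1:-→d2:-→d3:-→d4:-→d5:-→d6:-→d7:-→d8:-→d9:-→d10:-→d11:-→d12:H7→d13:-→d14:-→d15:-→d16:-→d17:-→d18:-→d19:-→d20:-→d21:-→d22:-→d23:-→d24:-→d25:-→d26:-→d27:-→d28:H7 -> H7
  + 135.32.0.0/12 (H0) depth=12
  lookup 247.70.164.40: bits 111101110100011010100100 walk d0:H6→d1:-→d2:-→d3:-→d4:-→d5:-→d6:-→d7:-→d8:-→d9:-→d10:-→d11:-→d12:H6→d13:-→d14:-→d15:-→d16:H2→d17:-→d18:-→d19:-→d20:-→d21:-→d22:-→d23:-→d24:H3 -> H3
  lookup 247.70.0.31: bits 1111011101000110 walk d0:H6→d1:-→d2:-→d3:-→d4:-→d5:-→d6:-→d7:-→d8:-→d9:-→d10:-→d11:-→d12:H6→d13:-→d14:-→d15:-→d16:H2 -> H2
  + 247.70.164.0/24 (H4) depth=24

== LOOKUPS ==
["H7","H1","H1","H6","H1","H1","H3","H1","H7","H3","H2"]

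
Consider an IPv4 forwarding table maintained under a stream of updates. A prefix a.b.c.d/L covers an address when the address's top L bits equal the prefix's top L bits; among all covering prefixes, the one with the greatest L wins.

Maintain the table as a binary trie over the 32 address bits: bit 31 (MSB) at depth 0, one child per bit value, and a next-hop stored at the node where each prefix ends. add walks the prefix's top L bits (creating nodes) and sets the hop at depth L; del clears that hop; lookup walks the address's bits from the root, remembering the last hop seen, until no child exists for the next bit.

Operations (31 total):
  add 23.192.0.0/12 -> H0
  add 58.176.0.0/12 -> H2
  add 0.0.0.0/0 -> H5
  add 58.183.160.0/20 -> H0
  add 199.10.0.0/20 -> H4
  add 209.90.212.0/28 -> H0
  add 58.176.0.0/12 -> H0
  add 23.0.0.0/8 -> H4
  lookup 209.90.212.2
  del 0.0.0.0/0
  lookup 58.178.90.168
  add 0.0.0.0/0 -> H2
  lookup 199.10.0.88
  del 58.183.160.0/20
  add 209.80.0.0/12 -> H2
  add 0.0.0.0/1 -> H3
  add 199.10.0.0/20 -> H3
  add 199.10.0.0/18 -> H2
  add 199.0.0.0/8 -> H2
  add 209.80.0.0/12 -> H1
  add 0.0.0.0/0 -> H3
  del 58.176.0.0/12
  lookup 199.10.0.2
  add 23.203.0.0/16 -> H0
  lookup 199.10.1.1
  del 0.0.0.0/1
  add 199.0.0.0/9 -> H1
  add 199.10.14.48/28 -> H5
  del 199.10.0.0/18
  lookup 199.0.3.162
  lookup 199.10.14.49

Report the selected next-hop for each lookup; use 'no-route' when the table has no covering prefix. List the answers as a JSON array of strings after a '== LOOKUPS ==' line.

Process each operation:
  add 23.192.0.0/12 -> H0 at depth 12
  add 58.176.0.0/12 -> H2 at depth 12
  add 0.0.0.0/0 -> H5 at depth 0
  add 58.183.160.0/20 -> H0 at depth 20
  add 199.10.0.0/20 -> H4 at depth 20
  add 209.90.212.0/28 -> H0 at depth 28
  add 58.176.0.0/12 -> H0 at depth 12
  add 23.0.0.0/8 -> H4 at depth 8
  ? 209.90.212.2  path d0:H5→d1:-→d2:-→d3:-→d4:-→d5:-→d6:-→d7:-→d8:-→d9:-→d10:-→d11:-→d12:-→d13:-→d14:-→d15:-→d16:-→d17:-→d18:-→d19:-→d20:-→d21:-→d22:-→d23:-→d24:-→d25:-→d26:-→d27:-→d28:H0  best=H0
  del 0.0.0.0/0 (clear depth 0)
  ? 58.178.90.168  path d0:-→d1:-→d2:-→d3:-→d4:-→d5:-→d6:-→d7:-→d8:-→d9:-→d10:-→d11:-→d12:H0→d13:-  best=H0
  add 0.0.0.0/0 -> H2 at depth 0
  ? 199.10.0.88  path d0:H2→d1:-→d2:-→d3:-→d4:-→d5:-→d6:-→d7:-→d8:-→d9:-→d10:-→d11:-→d12:-→d13:-→d14:-→d15:-→d16:-→d17:-→d18:-→d19:-→d20:H4  best=H4
  del 58.183.160.0/20 (clear depth 20)
  add 209.80.0.0/12 -> H2 at depth 12
  add 0.0.0.0/1 -> H3 at depth 1
  add 199.10.0.0/20 -> H3 at depth 20
  add 199.10.0.0/18 -> H2 at depth 18
  add 199.0.0.0/8 -> H2 at depth 8
  add 209.80.0.0/12 -> H1 at depth 12
  add 0.0.0.0/0 -> H3 at depth 0
  del 58.176.0.0/12 (clear depth 12)
  ? 199.10.0.2  path d0:H3→d1:-→d2:-→d3:-→d4:-→d5:-→d6:-→d7:-→d8:H2→d9:-→d10:-→d11:-→d12:-→d13:-→d14:-→d15:-→d16:-→d17:-→d18:H2→d19:-→d20:H3  best=H3
  add 23.203.0.0/16 -> H0 at depth 16
  ? 199.10.1.1  path d0:H3→d1:-→d2:-→d3:-→d4:-→d5:-→d6:-→d7:-→d8:H2→d9:-→d10:-→d11:-→d12:-→d13:-→d14:-→d15:-→d16:-→d17:-→d18:H2→d19:-→d20:H3  best=H3
  del 0.0.0.0/1 (clear depth 1)
  add 199.0.0.0/9 -> H1 at depth 9
  add 199.10.14.48/28 -> H5 at depth 28
  del 199.10.0.0/18 (clear depth 18)
  ? 199.0.3.162  path d0:H3→d1:-→d2:-→d3:-→d4:-→d5:-→d6:-→d7:-→d8:H2→d9:H1→d10:-→d11:-→d12:-  best=H1
  ? 199.10.14.49  path d0:H3→d1:-→d2:-→d3:-→d4:-→d5:-→d6:-→d7:-→d8:H2→d9:H1→d10:-→d11:-→d12:-→d13:-→d14:-→d15:-→d16:-→d17:-→d18:-→d19:-→d20:H3→d21:-→d22:-→d23:-→d24:-→d25:-→d26:-→d27:-→d28:H5  best=H5

== LOOKUPS ==
["H0","H0","H4","H3","H3","H1","H5"]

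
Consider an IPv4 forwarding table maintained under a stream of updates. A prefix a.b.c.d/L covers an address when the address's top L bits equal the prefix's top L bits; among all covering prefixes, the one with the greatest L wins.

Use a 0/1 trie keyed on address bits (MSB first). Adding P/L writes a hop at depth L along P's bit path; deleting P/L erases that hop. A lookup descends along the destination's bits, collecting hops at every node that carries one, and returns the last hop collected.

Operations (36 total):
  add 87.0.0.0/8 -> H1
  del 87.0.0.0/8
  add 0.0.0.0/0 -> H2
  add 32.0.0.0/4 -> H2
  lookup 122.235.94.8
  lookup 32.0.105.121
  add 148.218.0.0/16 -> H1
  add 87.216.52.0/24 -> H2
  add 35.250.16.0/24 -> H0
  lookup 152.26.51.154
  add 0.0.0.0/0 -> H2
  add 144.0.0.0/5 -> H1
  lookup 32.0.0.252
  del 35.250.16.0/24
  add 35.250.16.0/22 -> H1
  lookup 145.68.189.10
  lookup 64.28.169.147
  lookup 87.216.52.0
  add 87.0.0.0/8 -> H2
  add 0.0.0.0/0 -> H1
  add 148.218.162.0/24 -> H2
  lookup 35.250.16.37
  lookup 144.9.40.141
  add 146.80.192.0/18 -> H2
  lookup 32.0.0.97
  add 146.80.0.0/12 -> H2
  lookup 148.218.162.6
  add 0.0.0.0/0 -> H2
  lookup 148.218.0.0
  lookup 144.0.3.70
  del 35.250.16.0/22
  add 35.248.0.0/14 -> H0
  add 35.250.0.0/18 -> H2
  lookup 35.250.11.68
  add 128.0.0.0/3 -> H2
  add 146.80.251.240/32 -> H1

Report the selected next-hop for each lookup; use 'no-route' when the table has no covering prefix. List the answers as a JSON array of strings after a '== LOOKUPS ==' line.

Process each operation:
  add 87.0.0.0/8 -> H1 at depth 8
  del 87.0.0.0/8 (clear depth 8)
  add 0.0.0.0/0 -> H2 at depth 0
  add 32.0.0.0/4 -> H2 at depth 4
  Q 122.235.94.8: descend 01 ; hops seen [H2] ; pick H2
  Q 32.0.105.121: descend 0010 ; hops seen [H2,H2] ; pick H2
  add 148.218.0.0/16 -> H1 at depth 16
  add 87.216.52.0/24 -> H2 at depth 24
  add 35.250.16.0/24 -> H0 at depth 24
  Q 152.26.51.154: descend 1001 ; hops seen [H2] ; pick H2
  add 0.0.0.0/0 -> H2 at depth 0
  add 144.0.0.0/5 -> H1 at depth 5
  Q 32.0.0.252: descend 001000 ; hops seen [H2,H2] ; pick H2
  del 35.250.16.0/24 (clear depth 24)
  add 35.250.16.0/22 -> H1 at depth 22
  Q 145.68.189.10: descend 10010 ; hops seen [H2,H1] ; pick H1
  Q 64.28.169.147: descend 010 ; hops seen [H2] ; pick H2
  Q 87.216.52.0: descend 010101111101100000110100 ; hops seen [H2,H2] ; pick H2
  add 87.0.0.0/8 -> H2 at depth 8
  add 0.0.0.0/0 -> H1 at depth 0
  add 148.218.162.0/24 -> H2 at depth 24
  Q 35.250.16.37: descend 001000111111101000010000 ; hops seen [H1,H2,H1] ; pick H1
  Q 144.9.40.141: descend 10010 ; hops seen [H1,H1] ; pick H1
  add 146.80.192.0/18 -> H2 at depth 18
  Q 32.0.0.97: descend 001000 ; hops seen [H1,H2] ; pick H2
  add 146.80.0.0/12 -> H2 at depth 12
  Q 148.218.162.6: descend 100101001101101010100010 ; hops seen [H1,H1,H1,H2] ; pick H2
  add 0.0.0.0/0 -> H2 at depth 0
  Q 148.218.0.0: descend 1001010011011010 ; hops seen [H2,H1,H1] ; pick H1
  Q 144.0.3.70: descend 100100 ; hops seen [H2,H1] ; pick H1
  del 35.250.16.0/22 (clear depth 22)
  add 35.248.0.0/14 -> H0 at depth 14
  add 35.250.0.0/18 -> H2 at depth 18
  Q 35.250.11.68: descend 0010001111111010000 ; hops seen [H2,H2,H0,H2] ; pick H2
  add 128.0.0.0/3 -> H2 at depth 3
  add 146.80.251.240/32 -> H1 at depth 32

== LOOKUPS ==
["H2","H2","H2","H2","H1","H2","H2","H1","H1","H2","H2","H1","H1","H2"]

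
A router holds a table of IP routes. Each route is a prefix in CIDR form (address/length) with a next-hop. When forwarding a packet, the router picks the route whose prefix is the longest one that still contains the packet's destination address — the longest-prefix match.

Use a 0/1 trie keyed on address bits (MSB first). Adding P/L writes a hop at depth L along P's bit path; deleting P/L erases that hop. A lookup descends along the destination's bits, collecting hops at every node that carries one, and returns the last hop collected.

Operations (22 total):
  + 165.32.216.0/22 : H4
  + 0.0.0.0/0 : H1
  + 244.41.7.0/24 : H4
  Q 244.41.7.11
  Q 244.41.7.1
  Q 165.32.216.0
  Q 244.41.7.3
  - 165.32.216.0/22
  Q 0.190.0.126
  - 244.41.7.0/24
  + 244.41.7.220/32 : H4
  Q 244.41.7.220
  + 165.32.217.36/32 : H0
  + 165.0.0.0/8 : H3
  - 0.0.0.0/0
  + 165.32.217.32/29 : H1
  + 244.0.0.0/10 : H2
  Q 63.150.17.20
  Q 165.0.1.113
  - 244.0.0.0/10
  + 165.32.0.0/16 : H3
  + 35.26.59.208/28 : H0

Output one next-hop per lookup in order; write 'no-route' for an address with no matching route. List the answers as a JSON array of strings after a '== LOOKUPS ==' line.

Process each operation:
  + 165.32.216.0/22 (H4) depth=22
  + 0.0.0.0/0 (H1) depth=0
  + 244.41.7.0/24 (H4) depth=24
  Q 244.41.7.11: descend 111101000010100100000111 ; hops seen [H1,H4] ; pick H4
  Q 244.41.7.1: descend 111101000010100100000111 ; hops seen [H1,H4] ; pick H4
  Q 165.32.216.0: descend 1010010100100000110110 ; hops seen [H1,H4] ; pick H4
  Q 244.41.7.3: descend 111101000010100100000111 ; hops seen [H1,H4] ; pick H4
  - 165.32.216.0/22 clear@22
  Q 0.190.0.126: descend ε ; hops seen [H1] ; pick H1
  - 244.41.7.0/24 clear@24
  + 244.41.7.220/32 (H4) depth=32
  Q 244.41.7.220: descend 11110100001010010000011111011100 ; hops seen [H1,H4] ; pick H4
  + 165.32.217.36/32 (H0) depth=32
  + 165.0.0.0/8 (H3) depth=8
  - 0.0.0.0/0 clear@0
  + 165.32.217.32/29 (H1) depth=29
  + 244.0.0.0/10 (H2) depth=10
  Q 63.150.17.20: descend ε ; hops seen [∅] ; pick no-route
  Q 165.0.1.113: descend 1010010100 ; hops seen [H3] ; pick H3
  - 244.0.0.0/10 clear@10
  + 165.32.0.0/16 (H3) depth=16
  + 35.26.59.208/28 (H0) depth=28

== LOOKUPS ==
["H4","H4","H4","H4","H1","H4","no-route","H3"]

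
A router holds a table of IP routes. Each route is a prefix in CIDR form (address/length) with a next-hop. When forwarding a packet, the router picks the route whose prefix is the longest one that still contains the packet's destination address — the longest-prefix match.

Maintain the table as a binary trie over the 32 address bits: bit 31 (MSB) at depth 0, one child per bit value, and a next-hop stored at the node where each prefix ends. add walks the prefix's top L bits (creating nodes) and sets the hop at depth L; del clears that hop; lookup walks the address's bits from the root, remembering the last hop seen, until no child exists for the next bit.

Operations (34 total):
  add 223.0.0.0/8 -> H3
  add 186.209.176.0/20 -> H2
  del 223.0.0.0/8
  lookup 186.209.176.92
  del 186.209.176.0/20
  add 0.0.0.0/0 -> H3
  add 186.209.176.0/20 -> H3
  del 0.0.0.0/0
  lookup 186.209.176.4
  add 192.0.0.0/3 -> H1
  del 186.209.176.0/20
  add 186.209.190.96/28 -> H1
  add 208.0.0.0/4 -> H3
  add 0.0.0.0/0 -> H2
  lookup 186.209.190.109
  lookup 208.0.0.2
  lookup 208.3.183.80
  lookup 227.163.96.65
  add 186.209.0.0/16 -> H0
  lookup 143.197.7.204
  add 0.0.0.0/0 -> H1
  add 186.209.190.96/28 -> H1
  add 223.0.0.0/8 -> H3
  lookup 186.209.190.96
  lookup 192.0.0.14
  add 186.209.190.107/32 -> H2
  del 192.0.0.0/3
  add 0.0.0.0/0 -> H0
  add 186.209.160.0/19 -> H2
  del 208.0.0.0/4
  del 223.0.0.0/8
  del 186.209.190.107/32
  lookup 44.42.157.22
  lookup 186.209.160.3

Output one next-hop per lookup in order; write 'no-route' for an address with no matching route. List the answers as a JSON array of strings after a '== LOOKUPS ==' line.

Apply in order:
  + 223.0.0.0/8 (H3) depth=8
  + 186.209.176.0/20 (H2) depth=20
  del 223.0.0.0/8 (clear depth 8)
  Q 186.209.176.92: descend 10111010110100011011 ; hops seen [H2] ; pick H2
  del 186.209.176.0/20 (clear depth 20)
  + 0.0.0.0/0 (H3) depth=0
  + 186.209.176.0/20 (H3) depth=20
  del 0.0.0.0/0 (clear depth 0)
  Q 186.209.176.4: descend 10111010110100011011 ; hops seen [H3] ; pick H3
  + 192.0.0.0/3 (H1) depth=3
  del 186.209.176.0/20 (clear depth 20)
  + 186.209.190.96/28 (H1) depth=28
  + 208.0.0.0/4 (H3) depth=4
  + 0.0.0.0/0 (H2) depth=0
  Q 186.209.190.109: descend 1011101011010001101111100110 ; hops seen [H2,H1] ; pick H1
  Q 208.0.0.2: descend 1101 ; hops seen [H2,H1,H3] ; pick H3
  Q 208.3.183.80: descend 1101 ; hops seen [H2,H1,H3] ; pick H3
  Q 227.163.96.65: descend 11 ; hops seen [H2] ; pick H2
  + 186.209.0.0/16 (H0) depth=16
  Q 143.197.7.204: descend 10 ; hops seen [H2] ; pick H2
  + 0.0.0.0/0 (H1) depth=0
  + 186.209.190.96/28 (H1) depth=28
  + 223.0.0.0/8 (H3) depth=8
  Q 186.209.190.96: descend 1011101011010001101111100110 ; hops seen [H1,H0,H1] ; pick H1
  Q 192.0.0.14: descend 110 ; hops seen [H1,H1] ; pick H1
  + 186.209.190.107/32 (H2) depth=32
  del 192.0.0.0/3 (clear depth 3)
  + 0.0.0.0/0 (H0) depth=0
  + 186.209.160.0/19 (H2) depth=19
  del 208.0.0.0/4 (clear depth 4)
  del 223.0.0.0/8 (clear depth 8)
  del 186.209.190.107/32 (clear depth 32)
  Q 44.42.157.22: descend ε ; hops seen [H0] ; pick H0
  Q 186.209.160.3: descend 1011101011010001101 ; hops seen [H0,H0,H2] ; pick H2

== LOOKUPS ==
["H2","H3","H1","H3","H3","H2","H2","H1","H1","H0","H2"]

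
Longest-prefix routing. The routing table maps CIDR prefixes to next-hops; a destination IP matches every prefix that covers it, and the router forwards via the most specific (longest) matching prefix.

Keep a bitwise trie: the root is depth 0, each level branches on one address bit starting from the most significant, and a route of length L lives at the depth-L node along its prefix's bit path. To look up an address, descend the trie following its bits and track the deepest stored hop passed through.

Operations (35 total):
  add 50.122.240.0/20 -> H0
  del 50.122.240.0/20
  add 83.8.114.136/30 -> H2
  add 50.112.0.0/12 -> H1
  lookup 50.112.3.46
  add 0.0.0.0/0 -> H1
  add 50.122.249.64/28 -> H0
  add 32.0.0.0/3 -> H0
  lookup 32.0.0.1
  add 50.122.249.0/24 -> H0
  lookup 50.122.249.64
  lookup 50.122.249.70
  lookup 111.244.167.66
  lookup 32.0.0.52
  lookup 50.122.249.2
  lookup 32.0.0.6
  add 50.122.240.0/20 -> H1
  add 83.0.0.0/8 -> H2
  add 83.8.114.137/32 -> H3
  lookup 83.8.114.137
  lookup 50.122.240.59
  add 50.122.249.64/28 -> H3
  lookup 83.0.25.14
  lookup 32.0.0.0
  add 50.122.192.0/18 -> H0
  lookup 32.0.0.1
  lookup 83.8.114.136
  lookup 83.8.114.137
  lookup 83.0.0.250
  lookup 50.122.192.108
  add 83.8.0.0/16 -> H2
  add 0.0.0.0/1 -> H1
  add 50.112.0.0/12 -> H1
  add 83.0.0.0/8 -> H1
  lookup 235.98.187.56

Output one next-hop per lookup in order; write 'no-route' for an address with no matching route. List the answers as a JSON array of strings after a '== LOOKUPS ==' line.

Apply in order:
  add 50.122.240.0/20 -> H0 at depth 20
  - 50.122.240.0/20 clear@20
  add 83.8.114.136/30 -> H2 at depth 30
  add 50.112.0.0/12 -> H1 at depth 12
  Q 50.112.3.46: descend 001100100111 ; hops seen [H1] ; pick H1
  add 0.0.0.0/0 -> H1 at depth 0
  add 50.122.249.64/28 -> H0 at depth 28
  add 32.0.0.0/3 -> H0 at depth 3
  Q 32.0.0.1: descend 001 ; hops seen [H1,H0] ; pick H0
  add 50.122.249.0/24 -> H0 at depth 24
  Q 50.122.249.64: descend 0011001001111010111110010100 ; hops seen [H1,H0,H1,H0,H0] ; pick H0
  Q 50.122.249.70: descend 0011001001111010111110010100 ; hops seen [H1,H0,H1,H0,H0] ; pick H0
  Q 111.244.167.66: descend 01 ; hops seen [H1] ; pick H1
  Q 32.0.0.52: descend 001 ; hops seen [H1,H0] ; pick H0
  Q 50.122.249.2: descend 0011001001111010111110010 ; hops seen [H1,H0,H1,H0] ; pick H0
  Q 32.0.0.6: descend 001 ; hops seen [H1,H0] ; pick H0
  add 50.122.240.0/20 -> H1 at depth 20
  add 83.0.0.0/8 -> H2 at depth 8
  add 83.8.114.137/32 -> H3 at depth 32
  Q 83.8.114.137: descend 01010011000010000111001010001001 ; hops seen [H1,H2,H2,H3] ; pick H3
  Q 50.122.240.59: descend 00110010011110101111 ; hops seen [H1,H0,H1,H1] ; pick H1
  add 50.122.249.64/28 -> H3 at depth 28
  Q 83.0.25.14: descend 010100110000 ; hops seen [H1,H2] ; pick H2
  Q 32.0.0.0: descend 001 ; hops seen [H1,H0] ; pick H0
  add 50.122.192.0/18 -> H0 at depth 18
  Q 32.0.0.1: descend 001 ; hops seen [H1,H0] ; pick H0
  Q 83.8.114.136: descend 0101001100001000011100101000100 ; hops seen [H1,H2,H2] ; pick H2
  Q 83.8.114.137: descend 01010011000010000111001010001001 ; hops seen [H1,H2,H2,H3] ; pick H3
  Q 83.0.0.250: descend 010100110000 ; hops seen [H1,H2] ; pick H2
  Q 50.122.192.108: descend 001100100111101011 ; hops seen [H1,H0,H1,H0] ; pick H0
  add 83.8.0.0/16 -> H2 at depth 16
  add 0.0.0.0/1 -> H1 at depth 1
  add 50.112.0.0/12 -> H1 at depth 12
  add 83.0.0.0/8 -> H1 at depth 8
  Q 235.98.187.56: descend ε ; hops seen [H1] ; pick H1

== LOOKUPS ==
["H1","H0","H0","H0","H1","H0","H0","H0","H3","H1","H2","H0","H0","H2","H3","H2","H0","H1"]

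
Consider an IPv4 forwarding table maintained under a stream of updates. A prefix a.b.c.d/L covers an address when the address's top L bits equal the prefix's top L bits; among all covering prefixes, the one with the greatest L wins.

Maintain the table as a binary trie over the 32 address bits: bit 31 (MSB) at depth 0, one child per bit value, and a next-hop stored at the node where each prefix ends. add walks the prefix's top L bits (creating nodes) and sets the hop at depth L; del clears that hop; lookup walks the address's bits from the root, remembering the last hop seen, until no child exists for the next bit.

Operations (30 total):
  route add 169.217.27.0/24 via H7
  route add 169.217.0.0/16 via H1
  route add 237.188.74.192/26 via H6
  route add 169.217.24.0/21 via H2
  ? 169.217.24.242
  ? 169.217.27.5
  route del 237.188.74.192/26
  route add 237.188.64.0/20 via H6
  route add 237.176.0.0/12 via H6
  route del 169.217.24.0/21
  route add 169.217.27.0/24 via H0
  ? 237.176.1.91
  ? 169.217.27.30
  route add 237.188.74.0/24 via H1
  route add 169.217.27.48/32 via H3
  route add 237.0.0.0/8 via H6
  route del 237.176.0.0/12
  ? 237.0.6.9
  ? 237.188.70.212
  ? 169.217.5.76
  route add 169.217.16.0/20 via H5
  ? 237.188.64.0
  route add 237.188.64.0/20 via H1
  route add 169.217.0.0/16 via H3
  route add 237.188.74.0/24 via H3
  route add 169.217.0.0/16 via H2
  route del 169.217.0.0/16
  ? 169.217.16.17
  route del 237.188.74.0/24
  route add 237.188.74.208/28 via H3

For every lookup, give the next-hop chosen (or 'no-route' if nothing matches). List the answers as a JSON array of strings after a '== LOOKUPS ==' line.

Apply in order:
  add 169.217.27.0/24 -> H7 at depth 24
  add 169.217.0.0/16 -> H1 at depth 16
  add 237.188.74.192/26 -> H6 at depth 26
  add 169.217.24.0/21 -> H2 at depth 21
  lookup 169.217.24.242: bits 1010100111011001000110 walk d0:-→d1:-→d2:-→d3:-→d4:-→d5:-→d6:-→d7:-→d8:-→d9:-→d10:-→d11:-→d12:-→d13:-→d14:-→d15:-→d16:H1→d17:-→d18:-→d19:-→d20:-→d21:H2→d22:- -> H2
  lookup 169.217.27.5: bits 101010011101100100011011 walk d0:-→d1:-→d2:-→d3:-→d4:-→d5:-→d6:-→d7:-→d8:-→d9:-→d10:-→d11:-→d12:-→d13:-→d14:-→d15:-→d16:H1→d17:-→d18:-→d19:-→d20:-→d21:H2→d22:-→d23:-→d24:H7 -> H7
  - 237.188.74.192/26 clear@26
  add 237.188.64.0/20 -> H6 at depth 20
  add 237.176.0.0/12 -> H6 at depth 12
  - 169.217.24.0/21 clear@21
  add 169.217.27.0/24 -> H0 at depth 24
  lookup 237.176.1.91: bits 111011011011 walk d0:-→d1:-→d2:-→d3:-→d4:-→d5:-→d6:-→d7:-→d8:-→d9:-→d10:-→d11:-→d12:H6 -> H6
  lookup 169.217.27.30: bits 101010011101100100011011 walk d0:-→d1:-→d2:-→d3:-→d4:-→d5:-→d6:-→d7:-→d8:-→d9:-→d10:-→d11:-→d12:-→d13:-→d14:-→d15:-→d16:H1→d17:-→d18:-→d19:-→d20:-→d21:-→d22:-→d23:-→d24:H0 -> H0
  add 237.188.74.0/24 -> H1 at depth 24
  add 169.217.27.48/32 -> H3 at depth 32
  add 237.0.0.0/8 -> H6 at depth 8
  - 237.176.0.0/12 clear@12
  lookup 237.0.6.9: bits 11101101 walk d0:-→d1:-→d2:-→d3:-→d4:-→d5:-→d6:-→d7:-→d8:H6 -> H6
  lookup 237.188.70.212: bits 11101101101111000100 walk d0:-→d1:-→d2:-→d3:-→d4:-→d5:-→d6:-→d7:-→d8:H6→d9:-→d10:-→d11:-→d12:-→d13:-→d14:-→d15:-→d16:-→d17:-→d18:-→d19:-→d20:H6 -> H6
  lookup 169.217.5.76: bits 1010100111011001000 walk d0:-→d1:-→d2:-→d3:-→d4:-→d5:-→d6:-→d7:-→d8:-→d9:-→d10:-→d11:-→d12:-→d13:-→d14:-→d15:-→d16:H1→d17:-→d18:-→d19:- -> H1
  add 169.217.16.0/20 -> H5 at depth 20
  lookup 237.188.64.0: bits 11101101101111000100 walk d0:-→d1:-→d2:-→d3:-→d4:-→d5:-→d6:-→d7:-→d8:H6→d9:-→d10:-→d11:-→d12:-→d13:-→d14:-→d15:-→d16:-→d17:-→d18:-→d19:-→d20:H6 -> H6
  add 237.188.64.0/20 -> H1 at depth 20
  add 169.217.0.0/16 -> H3 at depth 16
  add 237.188.74.0/24 -> H3 at depth 24
  add 169.217.0.0/16 -> H2 at depth 16
  - 169.217.0.0/16 clear@16
  lookup 169.217.16.17: bits 10101001110110010001 walk d0:-→d1:-→d2:-→d3:-→d4:-→d5:-→d6:-→d7:-→d8:-→d9:-→d10:-→d11:-→d12:-→d13:-→d14:-→d15:-→d16:-→d17:-→d18:-→d19:-→d20:H5 -> H5
  - 237.188.74.0/24 clear@24
  add 237.188.74.208/28 -> H3 at depth 28

== LOOKUPS ==
["H2","H7","H6","H0","H6","H6","H1","H6","H5"]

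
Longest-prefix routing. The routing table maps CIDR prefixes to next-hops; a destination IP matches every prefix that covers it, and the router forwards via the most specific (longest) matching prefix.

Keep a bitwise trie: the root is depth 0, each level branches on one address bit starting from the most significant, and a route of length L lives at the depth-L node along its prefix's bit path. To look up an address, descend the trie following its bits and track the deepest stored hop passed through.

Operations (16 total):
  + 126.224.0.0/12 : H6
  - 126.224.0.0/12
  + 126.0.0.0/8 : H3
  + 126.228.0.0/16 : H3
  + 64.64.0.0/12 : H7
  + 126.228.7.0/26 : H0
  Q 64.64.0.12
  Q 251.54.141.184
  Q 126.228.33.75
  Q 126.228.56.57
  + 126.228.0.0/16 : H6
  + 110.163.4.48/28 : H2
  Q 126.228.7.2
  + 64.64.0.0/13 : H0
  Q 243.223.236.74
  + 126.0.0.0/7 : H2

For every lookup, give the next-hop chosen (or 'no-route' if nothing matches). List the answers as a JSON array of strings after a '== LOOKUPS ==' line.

Process each operation:
  + 126.224.0.0/12 (H6) depth=12
  - 126.224.0.0/12 clear@12
  + 126.0.0.0/8 (H3) depth=8
  + 126.228.0.0/16 (H3) depth=16
  + 64.64.0.0/12 (H7) depth=12
  + 126.228.7.0/26 (H0) depth=26
  lookup 64.64.0.12: bits 010000000100 walk d0:-→d1:-→d2:-→d3:-→d4:-→d5:-→d6:-→d7:-→d8:-→d9:-→d10:-→d11:-→d12:H7 -> H7
  lookup 251.54.141.184: bits ε walk d0:- -> no-route
  lookup 126.228.33.75: bits 011111101110010000 walk d0:-→d1:-→d2:-→d3:-→d4:-→d5:-→d6:-→d7:-→d8:H3→d9:-→d10:-→d11:-→d12:-→d13:-→d14:-→d15:-→d16:H3→d17:-→d18:- -> H3
  lookup 126.228.56.57: bits 011111101110010000 walk d0:-→d1:-→d2:-→d3:-→d4:-→d5:-→d6:-→d7:-→d8:H3→d9:-→d10:-→d11:-→d12:-→d13:-→d14:-→d15:-→d16:H3→d17:-→d18:- -> H3
  + 126.228.0.0/16 (H6) depth=16
  + 110.163.4.48/28 (H2) depth=28
  lookup 126.228.7.2: bits 01111110111001000000011100 walk d0:-→d1:-→d2:-→d3:-→d4:-→d5:-→d6:-→d7:-→d8:H3→d9:-→d10:-→d11:-→d12:-→d13:-→d14:-→d15:-→d16:H6→d17:-→d18:-→d19:-→d20:-→d21:-→d22:-→d23:-→d24:-→d25:-→d26:H0 -> H0
  + 64.64.0.0/13 (H0) depth=13
  lookup 243.223.236.74: bits ε walk d0:- -> no-route
  + 126.0.0.0/7 (H2) depth=7

== LOOKUPS ==
["H7","no-route","H3","H3","H0","no-route"]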